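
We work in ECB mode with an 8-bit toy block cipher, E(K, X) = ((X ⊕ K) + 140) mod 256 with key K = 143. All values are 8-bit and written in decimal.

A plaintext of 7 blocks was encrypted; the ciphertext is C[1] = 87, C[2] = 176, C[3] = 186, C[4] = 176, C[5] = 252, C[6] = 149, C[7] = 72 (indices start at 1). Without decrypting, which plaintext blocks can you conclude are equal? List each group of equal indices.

ECB encrypts each block independently with the same key, so equal ciphertext blocks imply equal plaintext blocks.
C[2] = C[4] = 176, so P[2] = P[4].

P[2] = P[4]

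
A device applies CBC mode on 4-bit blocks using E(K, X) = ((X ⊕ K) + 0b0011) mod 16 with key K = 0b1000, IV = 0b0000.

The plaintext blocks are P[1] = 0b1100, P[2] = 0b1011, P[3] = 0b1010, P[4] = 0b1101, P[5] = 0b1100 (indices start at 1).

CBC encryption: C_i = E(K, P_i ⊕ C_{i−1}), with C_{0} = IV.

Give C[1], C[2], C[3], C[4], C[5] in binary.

C[1] = 0b0111, C[2] = 0b0111, C[3] = 0b1000, C[4] = 0b0000, C[5] = 0b0111

C[1]: P[1] ⊕ 0b0000 = 0b1100; E(K, 0b1100) = 0b0111.
C[2]: P[2] ⊕ 0b0111 = 0b1100; E(K, 0b1100) = 0b0111.
C[3]: P[3] ⊕ 0b0111 = 0b1101; E(K, 0b1101) = 0b1000.
C[4]: P[4] ⊕ 0b1000 = 0b0101; E(K, 0b0101) = 0b0000.
C[5]: P[5] ⊕ 0b0000 = 0b1100; E(K, 0b1100) = 0b0111.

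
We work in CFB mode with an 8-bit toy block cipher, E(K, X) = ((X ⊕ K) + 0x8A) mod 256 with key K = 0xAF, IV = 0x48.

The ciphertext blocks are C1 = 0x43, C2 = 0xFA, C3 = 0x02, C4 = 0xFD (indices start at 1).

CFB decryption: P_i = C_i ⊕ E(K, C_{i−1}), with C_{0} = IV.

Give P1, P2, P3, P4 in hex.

P1 = 0x32, P2 = 0x8C, P3 = 0xDD, P4 = 0xCA

P1: E(K, 0x48) = 0x71; 0x43 ⊕ 0x71 = 0x32.
P2: E(K, 0x43) = 0x76; 0xFA ⊕ 0x76 = 0x8C.
P3: E(K, 0xFA) = 0xDF; 0x02 ⊕ 0xDF = 0xDD.
P4: E(K, 0x02) = 0x37; 0xFD ⊕ 0x37 = 0xCA.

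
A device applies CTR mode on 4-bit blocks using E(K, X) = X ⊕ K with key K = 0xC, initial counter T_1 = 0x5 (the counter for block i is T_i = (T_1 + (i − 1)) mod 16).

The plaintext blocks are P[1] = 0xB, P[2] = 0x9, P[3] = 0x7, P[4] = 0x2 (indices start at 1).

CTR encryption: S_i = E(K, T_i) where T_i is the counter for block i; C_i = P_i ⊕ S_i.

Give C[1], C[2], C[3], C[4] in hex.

C[1]: T = 0x5, S = E(K, T) = 0x9; 0xB ⊕ 0x9 = 0x2.
C[2]: T = 0x6, S = E(K, T) = 0xA; 0x9 ⊕ 0xA = 0x3.
C[3]: T = 0x7, S = E(K, T) = 0xB; 0x7 ⊕ 0xB = 0xC.
C[4]: T = 0x8, S = E(K, T) = 0x4; 0x2 ⊕ 0x4 = 0x6.

C[1] = 0x2, C[2] = 0x3, C[3] = 0xC, C[4] = 0x6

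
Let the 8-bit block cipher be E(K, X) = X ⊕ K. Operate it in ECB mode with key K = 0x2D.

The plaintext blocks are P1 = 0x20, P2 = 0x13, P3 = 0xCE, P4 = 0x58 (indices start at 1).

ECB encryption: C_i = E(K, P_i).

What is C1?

C1 = 0x0D

C1: E(K, 0x20) = 0x0D.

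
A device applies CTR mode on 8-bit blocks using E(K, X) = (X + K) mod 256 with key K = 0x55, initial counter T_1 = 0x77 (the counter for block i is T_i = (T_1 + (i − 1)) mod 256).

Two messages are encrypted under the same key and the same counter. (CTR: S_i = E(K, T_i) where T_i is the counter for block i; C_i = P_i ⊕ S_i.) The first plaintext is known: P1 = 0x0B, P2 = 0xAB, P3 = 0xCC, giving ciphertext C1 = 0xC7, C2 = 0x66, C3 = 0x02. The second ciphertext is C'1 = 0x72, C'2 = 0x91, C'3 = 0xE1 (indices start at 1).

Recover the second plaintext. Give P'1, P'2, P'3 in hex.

In CTR with a reused counter, both messages share the same keystream S_i, so C_i ⊕ C'_i = P_i ⊕ P'_i and thus P'_i = P_i ⊕ C_i ⊕ C'_i.
P'1: 0x0B ⊕ 0xC7 ⊕ 0x72 = 0xBE.
P'2: 0xAB ⊕ 0x66 ⊕ 0x91 = 0x5C.
P'3: 0xCC ⊕ 0x02 ⊕ 0xE1 = 0x2F.

P'1 = 0xBE, P'2 = 0x5C, P'3 = 0x2F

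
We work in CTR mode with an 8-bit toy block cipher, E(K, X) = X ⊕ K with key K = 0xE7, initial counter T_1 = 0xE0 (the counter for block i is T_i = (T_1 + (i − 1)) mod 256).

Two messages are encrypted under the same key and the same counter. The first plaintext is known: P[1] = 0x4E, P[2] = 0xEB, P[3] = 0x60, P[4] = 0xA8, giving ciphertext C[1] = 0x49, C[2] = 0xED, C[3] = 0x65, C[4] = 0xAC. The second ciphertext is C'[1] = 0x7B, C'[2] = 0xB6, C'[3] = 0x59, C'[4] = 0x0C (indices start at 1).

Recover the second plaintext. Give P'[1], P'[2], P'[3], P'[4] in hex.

P'[1] = 0x7C, P'[2] = 0xB0, P'[3] = 0x5C, P'[4] = 0x08

In CTR with a reused counter, both messages share the same keystream S_i, so C_i ⊕ C'_i = P_i ⊕ P'_i and thus P'_i = P_i ⊕ C_i ⊕ C'_i.
P'[1]: 0x4E ⊕ 0x49 ⊕ 0x7B = 0x7C.
P'[2]: 0xEB ⊕ 0xED ⊕ 0xB6 = 0xB0.
P'[3]: 0x60 ⊕ 0x65 ⊕ 0x59 = 0x5C.
P'[4]: 0xA8 ⊕ 0xAC ⊕ 0x0C = 0x08.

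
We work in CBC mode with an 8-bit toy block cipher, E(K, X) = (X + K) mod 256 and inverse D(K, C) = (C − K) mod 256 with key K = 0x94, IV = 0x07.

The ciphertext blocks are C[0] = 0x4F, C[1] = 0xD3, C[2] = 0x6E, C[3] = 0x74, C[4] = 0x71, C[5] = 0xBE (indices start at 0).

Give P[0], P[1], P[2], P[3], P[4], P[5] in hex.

CBC decryption: P_i = D(K, C_i) ⊕ C_{i−1}, with C_{−1} = IV.
P[0]: D(K, 0x4F) = 0xBB; 0xBB ⊕ 0x07 = 0xBC.
P[1]: D(K, 0xD3) = 0x3F; 0x3F ⊕ 0x4F = 0x70.
P[2]: D(K, 0x6E) = 0xDA; 0xDA ⊕ 0xD3 = 0x09.
P[3]: D(K, 0x74) = 0xE0; 0xE0 ⊕ 0x6E = 0x8E.
P[4]: D(K, 0x71) = 0xDD; 0xDD ⊕ 0x74 = 0xA9.
P[5]: D(K, 0xBE) = 0x2A; 0x2A ⊕ 0x71 = 0x5B.

P[0] = 0xBC, P[1] = 0x70, P[2] = 0x09, P[3] = 0x8E, P[4] = 0xA9, P[5] = 0x5B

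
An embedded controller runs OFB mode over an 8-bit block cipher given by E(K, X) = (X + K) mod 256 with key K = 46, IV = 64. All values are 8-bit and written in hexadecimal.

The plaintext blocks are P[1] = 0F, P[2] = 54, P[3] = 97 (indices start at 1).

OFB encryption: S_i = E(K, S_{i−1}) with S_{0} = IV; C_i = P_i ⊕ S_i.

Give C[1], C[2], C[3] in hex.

C[1]: S = E(K, 64) = AA; 0F ⊕ AA = A5.
C[2]: S = E(K, AA) = F0; 54 ⊕ F0 = A4.
C[3]: S = E(K, F0) = 36; 97 ⊕ 36 = A1.

C[1] = A5, C[2] = A4, C[3] = A1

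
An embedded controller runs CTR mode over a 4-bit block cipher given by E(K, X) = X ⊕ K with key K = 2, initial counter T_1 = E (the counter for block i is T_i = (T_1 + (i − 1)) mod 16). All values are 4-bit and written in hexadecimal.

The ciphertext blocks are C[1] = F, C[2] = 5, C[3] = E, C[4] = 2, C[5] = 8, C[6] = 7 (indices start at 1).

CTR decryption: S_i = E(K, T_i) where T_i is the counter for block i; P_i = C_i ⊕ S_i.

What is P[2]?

P[2]: T = F, S = E(K, T) = D; 5 ⊕ D = 8.

P[2] = 8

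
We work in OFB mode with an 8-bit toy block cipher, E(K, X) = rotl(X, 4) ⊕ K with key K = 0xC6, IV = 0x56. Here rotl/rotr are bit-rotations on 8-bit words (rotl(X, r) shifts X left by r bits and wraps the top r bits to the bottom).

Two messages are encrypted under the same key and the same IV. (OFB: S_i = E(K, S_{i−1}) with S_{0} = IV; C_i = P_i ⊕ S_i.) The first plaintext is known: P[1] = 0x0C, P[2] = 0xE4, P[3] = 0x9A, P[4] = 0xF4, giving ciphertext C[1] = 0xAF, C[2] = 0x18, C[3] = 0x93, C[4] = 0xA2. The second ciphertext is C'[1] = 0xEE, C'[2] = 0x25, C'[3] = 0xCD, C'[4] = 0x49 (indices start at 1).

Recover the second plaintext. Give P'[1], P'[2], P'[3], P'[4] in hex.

P'[1] = 0x4D, P'[2] = 0xD9, P'[3] = 0xC4, P'[4] = 0x1F

In OFB with a reused IV, both messages share the same keystream S_i, so C_i ⊕ C'_i = P_i ⊕ P'_i and thus P'_i = P_i ⊕ C_i ⊕ C'_i.
P'[1]: 0x0C ⊕ 0xAF ⊕ 0xEE = 0x4D.
P'[2]: 0xE4 ⊕ 0x18 ⊕ 0x25 = 0xD9.
P'[3]: 0x9A ⊕ 0x93 ⊕ 0xCD = 0xC4.
P'[4]: 0xF4 ⊕ 0xA2 ⊕ 0x49 = 0x1F.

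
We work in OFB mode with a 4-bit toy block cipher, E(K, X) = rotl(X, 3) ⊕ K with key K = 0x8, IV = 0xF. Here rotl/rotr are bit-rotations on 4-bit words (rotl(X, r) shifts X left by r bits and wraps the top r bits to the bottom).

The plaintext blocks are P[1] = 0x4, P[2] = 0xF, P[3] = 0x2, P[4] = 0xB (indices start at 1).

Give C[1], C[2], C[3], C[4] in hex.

C[1] = 0x3, C[2] = 0xC, C[3] = 0x3, C[4] = 0xB

OFB encryption: S_i = E(K, S_{i−1}) with S_{0} = IV; C_i = P_i ⊕ S_i.
C[1]: S = E(K, 0xF) = 0x7; 0x4 ⊕ 0x7 = 0x3.
C[2]: S = E(K, 0x7) = 0x3; 0xF ⊕ 0x3 = 0xC.
C[3]: S = E(K, 0x3) = 0x1; 0x2 ⊕ 0x1 = 0x3.
C[4]: S = E(K, 0x1) = 0x0; 0xB ⊕ 0x0 = 0xB.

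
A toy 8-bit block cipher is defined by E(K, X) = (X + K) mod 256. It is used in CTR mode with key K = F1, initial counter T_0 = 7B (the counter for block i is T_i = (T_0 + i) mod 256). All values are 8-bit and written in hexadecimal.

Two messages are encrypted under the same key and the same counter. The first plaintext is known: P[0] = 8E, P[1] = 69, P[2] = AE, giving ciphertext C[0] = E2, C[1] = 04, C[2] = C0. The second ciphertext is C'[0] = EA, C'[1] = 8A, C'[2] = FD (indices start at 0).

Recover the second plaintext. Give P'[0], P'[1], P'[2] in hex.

P'[0] = 86, P'[1] = E7, P'[2] = 93

In CTR with a reused counter, both messages share the same keystream S_i, so C_i ⊕ C'_i = P_i ⊕ P'_i and thus P'_i = P_i ⊕ C_i ⊕ C'_i.
P'[0]: 8E ⊕ E2 ⊕ EA = 86.
P'[1]: 69 ⊕ 04 ⊕ 8A = E7.
P'[2]: AE ⊕ C0 ⊕ FD = 93.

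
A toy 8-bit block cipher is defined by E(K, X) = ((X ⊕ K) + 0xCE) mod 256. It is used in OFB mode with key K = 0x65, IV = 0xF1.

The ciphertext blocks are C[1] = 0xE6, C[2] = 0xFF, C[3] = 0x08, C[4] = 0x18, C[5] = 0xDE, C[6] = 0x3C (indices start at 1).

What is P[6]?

P[6] = 0x31

OFB decryption: S_i = E(K, S_{i−1}) with S_{0} = IV; P_i = C_i ⊕ S_i.
P[1]: S = E(K, 0xF1) = 0x62; 0xE6 ⊕ 0x62 = 0x84.
P[2]: S = E(K, 0x62) = 0xD5; 0xFF ⊕ 0xD5 = 0x2A.
P[3]: S = E(K, 0xD5) = 0x7E; 0x08 ⊕ 0x7E = 0x76.
P[4]: S = E(K, 0x7E) = 0xE9; 0x18 ⊕ 0xE9 = 0xF1.
P[5]: S = E(K, 0xE9) = 0x5A; 0xDE ⊕ 0x5A = 0x84.
P[6]: S = E(K, 0x5A) = 0x0D; 0x3C ⊕ 0x0D = 0x31.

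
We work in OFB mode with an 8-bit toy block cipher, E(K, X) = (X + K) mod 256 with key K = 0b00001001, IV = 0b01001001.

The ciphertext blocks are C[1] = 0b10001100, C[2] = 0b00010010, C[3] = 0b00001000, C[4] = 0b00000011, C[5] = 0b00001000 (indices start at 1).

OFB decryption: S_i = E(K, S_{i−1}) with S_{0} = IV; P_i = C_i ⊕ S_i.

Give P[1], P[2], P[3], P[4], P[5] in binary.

P[1] = 0b11011110, P[2] = 0b01001001, P[3] = 0b01101100, P[4] = 0b01101110, P[5] = 0b01111110

P[1]: S = E(K, 0b01001001) = 0b01010010; 0b10001100 ⊕ 0b01010010 = 0b11011110.
P[2]: S = E(K, 0b01010010) = 0b01011011; 0b00010010 ⊕ 0b01011011 = 0b01001001.
P[3]: S = E(K, 0b01011011) = 0b01100100; 0b00001000 ⊕ 0b01100100 = 0b01101100.
P[4]: S = E(K, 0b01100100) = 0b01101101; 0b00000011 ⊕ 0b01101101 = 0b01101110.
P[5]: S = E(K, 0b01101101) = 0b01110110; 0b00001000 ⊕ 0b01110110 = 0b01111110.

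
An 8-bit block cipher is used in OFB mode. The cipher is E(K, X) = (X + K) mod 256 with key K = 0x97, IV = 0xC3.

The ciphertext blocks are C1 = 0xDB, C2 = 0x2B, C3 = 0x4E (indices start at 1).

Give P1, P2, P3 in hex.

OFB decryption: S_i = E(K, S_{i−1}) with S_{0} = IV; P_i = C_i ⊕ S_i.
P1: S = E(K, 0xC3) = 0x5A; 0xDB ⊕ 0x5A = 0x81.
P2: S = E(K, 0x5A) = 0xF1; 0x2B ⊕ 0xF1 = 0xDA.
P3: S = E(K, 0xF1) = 0x88; 0x4E ⊕ 0x88 = 0xC6.

P1 = 0x81, P2 = 0xDA, P3 = 0xC6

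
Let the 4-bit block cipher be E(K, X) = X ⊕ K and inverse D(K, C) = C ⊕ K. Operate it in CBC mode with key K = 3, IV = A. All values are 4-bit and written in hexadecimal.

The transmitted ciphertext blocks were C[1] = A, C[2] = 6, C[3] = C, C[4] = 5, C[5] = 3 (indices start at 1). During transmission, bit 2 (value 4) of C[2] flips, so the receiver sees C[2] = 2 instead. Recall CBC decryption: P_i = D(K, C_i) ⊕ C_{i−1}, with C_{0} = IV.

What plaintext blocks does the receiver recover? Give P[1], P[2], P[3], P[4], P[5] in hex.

P[1] = 3, P[2] = B, P[3] = D, P[4] = A, P[5] = 5

Only C[2] changed, to 2. In CBC, a change in C_i garbles P_i and flips the same bit in P_{i+1}. Decrypting the received ciphertext:
P[1]: D(K, A) = 9; 9 ⊕ A = 3.
P[2]: D(K, 2) = 1; 1 ⊕ A = B.
P[3]: D(K, C) = F; F ⊕ 2 = D.
P[4]: D(K, 5) = 6; 6 ⊕ C = A.
P[5]: D(K, 3) = 0; 0 ⊕ 5 = 5.
Blocks that differ from the original plaintext: P[2], P[3].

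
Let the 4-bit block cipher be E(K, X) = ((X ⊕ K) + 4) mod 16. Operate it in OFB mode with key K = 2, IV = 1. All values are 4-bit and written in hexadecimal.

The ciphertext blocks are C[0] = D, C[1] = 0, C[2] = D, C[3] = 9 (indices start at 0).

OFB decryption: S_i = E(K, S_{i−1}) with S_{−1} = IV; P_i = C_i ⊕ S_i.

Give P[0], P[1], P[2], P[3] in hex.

P[0]: S = E(K, 1) = 7; D ⊕ 7 = A.
P[1]: S = E(K, 7) = 9; 0 ⊕ 9 = 9.
P[2]: S = E(K, 9) = F; D ⊕ F = 2.
P[3]: S = E(K, F) = 1; 9 ⊕ 1 = 8.

P[0] = A, P[1] = 9, P[2] = 2, P[3] = 8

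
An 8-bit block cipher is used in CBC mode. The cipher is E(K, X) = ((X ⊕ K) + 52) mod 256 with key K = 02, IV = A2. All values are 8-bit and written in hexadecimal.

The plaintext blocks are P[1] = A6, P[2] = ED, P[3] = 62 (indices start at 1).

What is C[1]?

CBC encryption: C_i = E(K, P_i ⊕ C_{i−1}), with C_{0} = IV.
C[1]: P[1] ⊕ A2 = 04; E(K, 04) = 58.

C[1] = 58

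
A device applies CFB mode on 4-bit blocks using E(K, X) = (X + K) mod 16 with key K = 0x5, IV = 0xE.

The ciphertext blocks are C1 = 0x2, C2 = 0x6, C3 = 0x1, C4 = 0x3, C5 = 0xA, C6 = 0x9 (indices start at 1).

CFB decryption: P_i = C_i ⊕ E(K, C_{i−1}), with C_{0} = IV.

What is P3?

P3 = 0xA

P3: E(K, 0x6) = 0xB; 0x1 ⊕ 0xB = 0xA.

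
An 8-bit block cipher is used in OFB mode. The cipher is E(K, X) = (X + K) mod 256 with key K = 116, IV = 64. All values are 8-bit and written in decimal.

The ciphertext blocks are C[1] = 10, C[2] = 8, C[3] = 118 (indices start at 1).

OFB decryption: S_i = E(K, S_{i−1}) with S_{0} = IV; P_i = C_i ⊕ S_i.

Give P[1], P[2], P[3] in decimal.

P[1]: S = E(K, 64) = 180; 10 ⊕ 180 = 190.
P[2]: S = E(K, 180) = 40; 8 ⊕ 40 = 32.
P[3]: S = E(K, 40) = 156; 118 ⊕ 156 = 234.

P[1] = 190, P[2] = 32, P[3] = 234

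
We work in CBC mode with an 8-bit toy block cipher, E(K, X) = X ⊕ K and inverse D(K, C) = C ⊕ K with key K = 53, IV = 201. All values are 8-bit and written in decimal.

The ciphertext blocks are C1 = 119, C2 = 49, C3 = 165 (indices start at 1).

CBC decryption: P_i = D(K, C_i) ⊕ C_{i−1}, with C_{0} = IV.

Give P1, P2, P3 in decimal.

P1: D(K, 119) = 66; 66 ⊕ 201 = 139.
P2: D(K, 49) = 4; 4 ⊕ 119 = 115.
P3: D(K, 165) = 144; 144 ⊕ 49 = 161.

P1 = 139, P2 = 115, P3 = 161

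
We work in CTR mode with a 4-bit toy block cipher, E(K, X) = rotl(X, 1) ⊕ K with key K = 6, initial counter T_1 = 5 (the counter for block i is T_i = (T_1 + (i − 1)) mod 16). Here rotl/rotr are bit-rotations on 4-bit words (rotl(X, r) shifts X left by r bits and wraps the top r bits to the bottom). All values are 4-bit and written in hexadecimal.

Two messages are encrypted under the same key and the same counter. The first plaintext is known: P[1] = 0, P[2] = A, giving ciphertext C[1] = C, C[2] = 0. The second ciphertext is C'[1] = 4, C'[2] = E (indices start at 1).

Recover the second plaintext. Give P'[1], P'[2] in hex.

P'[1] = 8, P'[2] = 4

In CTR with a reused counter, both messages share the same keystream S_i, so C_i ⊕ C'_i = P_i ⊕ P'_i and thus P'_i = P_i ⊕ C_i ⊕ C'_i.
P'[1]: 0 ⊕ C ⊕ 4 = 8.
P'[2]: A ⊕ 0 ⊕ E = 4.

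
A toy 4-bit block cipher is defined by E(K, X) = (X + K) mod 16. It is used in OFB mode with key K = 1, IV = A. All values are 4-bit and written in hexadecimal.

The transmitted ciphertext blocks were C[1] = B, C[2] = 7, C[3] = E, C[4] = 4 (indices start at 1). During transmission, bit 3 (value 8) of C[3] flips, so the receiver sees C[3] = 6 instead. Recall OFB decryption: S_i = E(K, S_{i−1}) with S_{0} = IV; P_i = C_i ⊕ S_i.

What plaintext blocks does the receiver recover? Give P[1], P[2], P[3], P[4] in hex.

P[1] = 0, P[2] = B, P[3] = B, P[4] = A

Only C[3] changed, to 6. In OFB, a change in C_i flips the same bit in P_i only; the keystream is unaffected. Decrypting the received ciphertext:
P[1]: S = E(K, A) = B; B ⊕ B = 0.
P[2]: S = E(K, B) = C; 7 ⊕ C = B.
P[3]: S = E(K, C) = D; 6 ⊕ D = B.
P[4]: S = E(K, D) = E; 4 ⊕ E = A.
Blocks that differ from the original plaintext: P[3].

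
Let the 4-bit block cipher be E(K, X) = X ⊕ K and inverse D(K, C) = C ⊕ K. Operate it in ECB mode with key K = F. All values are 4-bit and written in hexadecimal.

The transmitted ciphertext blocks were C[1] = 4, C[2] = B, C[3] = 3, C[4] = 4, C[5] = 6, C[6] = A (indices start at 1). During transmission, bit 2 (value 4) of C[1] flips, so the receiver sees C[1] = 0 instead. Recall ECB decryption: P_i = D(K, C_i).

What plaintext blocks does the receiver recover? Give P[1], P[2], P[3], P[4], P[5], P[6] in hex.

P[1] = F, P[2] = 4, P[3] = C, P[4] = B, P[5] = 9, P[6] = 5

Only C[1] changed, to 0. In ECB, a change in C_i affects only P_i. Decrypting the received ciphertext:
P[1]: D(K, 0) = F.
P[2]: D(K, B) = 4.
P[3]: D(K, 3) = C.
P[4]: D(K, 4) = B.
P[5]: D(K, 6) = 9.
P[6]: D(K, A) = 5.
Blocks that differ from the original plaintext: P[1].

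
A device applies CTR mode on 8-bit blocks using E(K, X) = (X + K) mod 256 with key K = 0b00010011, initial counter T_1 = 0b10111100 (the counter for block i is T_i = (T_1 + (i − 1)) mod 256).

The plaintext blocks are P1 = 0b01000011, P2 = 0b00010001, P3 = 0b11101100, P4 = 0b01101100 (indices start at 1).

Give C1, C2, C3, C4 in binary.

CTR encryption: S_i = E(K, T_i) where T_i is the counter for block i; C_i = P_i ⊕ S_i.
C1: T = 0b10111100, S = E(K, T) = 0b11001111; 0b01000011 ⊕ 0b11001111 = 0b10001100.
C2: T = 0b10111101, S = E(K, T) = 0b11010000; 0b00010001 ⊕ 0b11010000 = 0b11000001.
C3: T = 0b10111110, S = E(K, T) = 0b11010001; 0b11101100 ⊕ 0b11010001 = 0b00111101.
C4: T = 0b10111111, S = E(K, T) = 0b11010010; 0b01101100 ⊕ 0b11010010 = 0b10111110.

C1 = 0b10001100, C2 = 0b11000001, C3 = 0b00111101, C4 = 0b10111110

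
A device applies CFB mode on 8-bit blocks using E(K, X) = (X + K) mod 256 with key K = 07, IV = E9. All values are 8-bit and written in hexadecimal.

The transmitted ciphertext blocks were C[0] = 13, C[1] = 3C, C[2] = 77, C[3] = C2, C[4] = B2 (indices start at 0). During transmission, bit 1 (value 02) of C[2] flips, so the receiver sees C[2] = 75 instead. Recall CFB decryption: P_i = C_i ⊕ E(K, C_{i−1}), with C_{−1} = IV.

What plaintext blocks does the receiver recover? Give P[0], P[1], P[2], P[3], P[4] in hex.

P[0] = E3, P[1] = 26, P[2] = 36, P[3] = BE, P[4] = 7B

Only C[2] changed, to 75. In CFB, a change in C_i flips the same bit in P_i and garbles P_{i+1}. Decrypting the received ciphertext:
P[0]: E(K, E9) = F0; 13 ⊕ F0 = E3.
P[1]: E(K, 13) = 1A; 3C ⊕ 1A = 26.
P[2]: E(K, 3C) = 43; 75 ⊕ 43 = 36.
P[3]: E(K, 75) = 7C; C2 ⊕ 7C = BE.
P[4]: E(K, C2) = C9; B2 ⊕ C9 = 7B.
Blocks that differ from the original plaintext: P[2], P[3].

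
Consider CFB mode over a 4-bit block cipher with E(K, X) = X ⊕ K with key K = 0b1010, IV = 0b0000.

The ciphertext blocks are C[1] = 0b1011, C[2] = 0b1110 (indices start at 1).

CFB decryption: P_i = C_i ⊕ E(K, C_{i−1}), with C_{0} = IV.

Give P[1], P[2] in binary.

P[1] = 0b0001, P[2] = 0b1111

P[1]: E(K, 0b0000) = 0b1010; 0b1011 ⊕ 0b1010 = 0b0001.
P[2]: E(K, 0b1011) = 0b0001; 0b1110 ⊕ 0b0001 = 0b1111.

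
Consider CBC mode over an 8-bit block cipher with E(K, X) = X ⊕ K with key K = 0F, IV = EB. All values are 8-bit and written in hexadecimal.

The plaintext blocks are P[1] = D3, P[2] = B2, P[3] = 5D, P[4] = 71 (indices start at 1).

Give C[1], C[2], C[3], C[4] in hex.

C[1] = 37, C[2] = 8A, C[3] = D8, C[4] = A6

CBC encryption: C_i = E(K, P_i ⊕ C_{i−1}), with C_{0} = IV.
C[1]: P[1] ⊕ EB = 38; E(K, 38) = 37.
C[2]: P[2] ⊕ 37 = 85; E(K, 85) = 8A.
C[3]: P[3] ⊕ 8A = D7; E(K, D7) = D8.
C[4]: P[4] ⊕ D8 = A9; E(K, A9) = A6.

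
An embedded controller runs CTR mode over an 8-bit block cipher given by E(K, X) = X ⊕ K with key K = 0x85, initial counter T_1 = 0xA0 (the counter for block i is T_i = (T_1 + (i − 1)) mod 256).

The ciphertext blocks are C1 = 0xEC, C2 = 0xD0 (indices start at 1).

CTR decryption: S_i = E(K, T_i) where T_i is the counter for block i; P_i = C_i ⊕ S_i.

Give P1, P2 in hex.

P1 = 0xC9, P2 = 0xF4

P1: T = 0xA0, S = E(K, T) = 0x25; 0xEC ⊕ 0x25 = 0xC9.
P2: T = 0xA1, S = E(K, T) = 0x24; 0xD0 ⊕ 0x24 = 0xF4.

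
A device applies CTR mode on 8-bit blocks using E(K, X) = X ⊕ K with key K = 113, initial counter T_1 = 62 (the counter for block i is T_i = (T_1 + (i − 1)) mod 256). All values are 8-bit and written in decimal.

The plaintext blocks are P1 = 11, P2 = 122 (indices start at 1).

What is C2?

CTR encryption: S_i = E(K, T_i) where T_i is the counter for block i; C_i = P_i ⊕ S_i.
C1: T = 62, S = E(K, T) = 79; 11 ⊕ 79 = 68.
C2: T = 63, S = E(K, T) = 78; 122 ⊕ 78 = 52.

C2 = 52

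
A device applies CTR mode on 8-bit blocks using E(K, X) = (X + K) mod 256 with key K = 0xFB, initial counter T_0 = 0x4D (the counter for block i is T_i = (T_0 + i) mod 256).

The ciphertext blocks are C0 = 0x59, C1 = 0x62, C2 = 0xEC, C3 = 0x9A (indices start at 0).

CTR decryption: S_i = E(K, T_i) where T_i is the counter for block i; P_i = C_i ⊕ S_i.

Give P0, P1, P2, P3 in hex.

P0 = 0x11, P1 = 0x2B, P2 = 0xA6, P3 = 0xD1

P0: T = 0x4D, S = E(K, T) = 0x48; 0x59 ⊕ 0x48 = 0x11.
P1: T = 0x4E, S = E(K, T) = 0x49; 0x62 ⊕ 0x49 = 0x2B.
P2: T = 0x4F, S = E(K, T) = 0x4A; 0xEC ⊕ 0x4A = 0xA6.
P3: T = 0x50, S = E(K, T) = 0x4B; 0x9A ⊕ 0x4B = 0xD1.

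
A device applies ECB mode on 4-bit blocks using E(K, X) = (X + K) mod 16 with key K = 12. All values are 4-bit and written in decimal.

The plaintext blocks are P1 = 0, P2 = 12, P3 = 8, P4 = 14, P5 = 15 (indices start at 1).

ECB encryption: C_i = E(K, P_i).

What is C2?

C2: E(K, 12) = 8.

C2 = 8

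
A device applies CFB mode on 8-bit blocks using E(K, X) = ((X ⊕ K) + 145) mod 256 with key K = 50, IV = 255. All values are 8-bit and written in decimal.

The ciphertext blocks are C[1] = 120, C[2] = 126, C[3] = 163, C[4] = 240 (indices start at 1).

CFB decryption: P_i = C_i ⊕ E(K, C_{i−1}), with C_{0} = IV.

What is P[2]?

P[2] = 165

P[2]: E(K, 120) = 219; 126 ⊕ 219 = 165.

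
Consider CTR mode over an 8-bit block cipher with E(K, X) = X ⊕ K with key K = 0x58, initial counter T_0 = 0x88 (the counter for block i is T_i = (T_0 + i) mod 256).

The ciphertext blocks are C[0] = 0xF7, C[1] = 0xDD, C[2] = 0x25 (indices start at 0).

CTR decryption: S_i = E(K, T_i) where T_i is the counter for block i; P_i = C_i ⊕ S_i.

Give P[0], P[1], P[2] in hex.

P[0] = 0x27, P[1] = 0x0C, P[2] = 0xF7

P[0]: T = 0x88, S = E(K, T) = 0xD0; 0xF7 ⊕ 0xD0 = 0x27.
P[1]: T = 0x89, S = E(K, T) = 0xD1; 0xDD ⊕ 0xD1 = 0x0C.
P[2]: T = 0x8A, S = E(K, T) = 0xD2; 0x25 ⊕ 0xD2 = 0xF7.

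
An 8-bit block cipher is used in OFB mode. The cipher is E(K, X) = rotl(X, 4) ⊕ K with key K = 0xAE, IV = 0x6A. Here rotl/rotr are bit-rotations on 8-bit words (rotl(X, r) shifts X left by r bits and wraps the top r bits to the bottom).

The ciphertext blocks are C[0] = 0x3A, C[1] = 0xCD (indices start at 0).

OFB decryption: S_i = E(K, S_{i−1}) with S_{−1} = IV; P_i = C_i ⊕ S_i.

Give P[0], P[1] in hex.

P[0]: S = E(K, 0x6A) = 0x08; 0x3A ⊕ 0x08 = 0x32.
P[1]: S = E(K, 0x08) = 0x2E; 0xCD ⊕ 0x2E = 0xE3.

P[0] = 0x32, P[1] = 0xE3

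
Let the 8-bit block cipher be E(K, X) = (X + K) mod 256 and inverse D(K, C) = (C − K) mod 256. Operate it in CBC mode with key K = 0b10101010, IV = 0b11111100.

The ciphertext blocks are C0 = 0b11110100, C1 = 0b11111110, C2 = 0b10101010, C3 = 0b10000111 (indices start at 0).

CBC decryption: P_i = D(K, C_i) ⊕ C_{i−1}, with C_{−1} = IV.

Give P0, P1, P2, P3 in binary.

P0 = 0b10110110, P1 = 0b10100000, P2 = 0b11111110, P3 = 0b01110111

P0: D(K, 0b11110100) = 0b01001010; 0b01001010 ⊕ 0b11111100 = 0b10110110.
P1: D(K, 0b11111110) = 0b01010100; 0b01010100 ⊕ 0b11110100 = 0b10100000.
P2: D(K, 0b10101010) = 0b00000000; 0b00000000 ⊕ 0b11111110 = 0b11111110.
P3: D(K, 0b10000111) = 0b11011101; 0b11011101 ⊕ 0b10101010 = 0b01110111.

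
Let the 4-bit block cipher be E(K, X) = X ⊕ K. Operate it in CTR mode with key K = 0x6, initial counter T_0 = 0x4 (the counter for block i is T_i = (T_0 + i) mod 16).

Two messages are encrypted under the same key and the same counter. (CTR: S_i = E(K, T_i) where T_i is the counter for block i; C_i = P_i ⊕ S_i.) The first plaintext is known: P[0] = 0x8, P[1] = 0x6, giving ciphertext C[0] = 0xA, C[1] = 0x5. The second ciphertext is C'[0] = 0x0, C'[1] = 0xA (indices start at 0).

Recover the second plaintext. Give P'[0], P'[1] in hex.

In CTR with a reused counter, both messages share the same keystream S_i, so C_i ⊕ C'_i = P_i ⊕ P'_i and thus P'_i = P_i ⊕ C_i ⊕ C'_i.
P'[0]: 0x8 ⊕ 0xA ⊕ 0x0 = 0x2.
P'[1]: 0x6 ⊕ 0x5 ⊕ 0xA = 0x9.

P'[0] = 0x2, P'[1] = 0x9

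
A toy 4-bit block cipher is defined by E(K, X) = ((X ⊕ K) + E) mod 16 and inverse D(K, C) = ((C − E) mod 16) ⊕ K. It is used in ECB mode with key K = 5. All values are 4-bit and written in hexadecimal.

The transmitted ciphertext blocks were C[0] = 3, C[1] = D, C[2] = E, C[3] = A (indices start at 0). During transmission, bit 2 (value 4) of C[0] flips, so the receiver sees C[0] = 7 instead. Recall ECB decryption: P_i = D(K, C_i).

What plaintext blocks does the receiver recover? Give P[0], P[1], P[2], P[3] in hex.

P[0] = C, P[1] = A, P[2] = 5, P[3] = 9

Only C[0] changed, to 7. In ECB, a change in C_i affects only P_i. Decrypting the received ciphertext:
P[0]: D(K, 7) = C.
P[1]: D(K, D) = A.
P[2]: D(K, E) = 5.
P[3]: D(K, A) = 9.
Blocks that differ from the original plaintext: P[0].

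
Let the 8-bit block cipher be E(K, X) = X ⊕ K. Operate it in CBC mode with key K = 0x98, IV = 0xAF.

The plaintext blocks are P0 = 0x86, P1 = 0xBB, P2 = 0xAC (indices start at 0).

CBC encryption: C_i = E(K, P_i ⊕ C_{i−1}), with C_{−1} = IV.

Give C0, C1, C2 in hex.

C0: P0 ⊕ 0xAF = 0x29; E(K, 0x29) = 0xB1.
C1: P1 ⊕ 0xB1 = 0x0A; E(K, 0x0A) = 0x92.
C2: P2 ⊕ 0x92 = 0x3E; E(K, 0x3E) = 0xA6.

C0 = 0xB1, C1 = 0x92, C2 = 0xA6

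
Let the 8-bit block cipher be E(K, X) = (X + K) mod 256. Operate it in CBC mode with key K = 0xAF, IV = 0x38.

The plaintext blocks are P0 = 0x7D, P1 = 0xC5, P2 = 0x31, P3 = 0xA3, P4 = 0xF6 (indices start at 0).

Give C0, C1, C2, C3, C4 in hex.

CBC encryption: C_i = E(K, P_i ⊕ C_{i−1}), with C_{−1} = IV.
C0: P0 ⊕ 0x38 = 0x45; E(K, 0x45) = 0xF4.
C1: P1 ⊕ 0xF4 = 0x31; E(K, 0x31) = 0xE0.
C2: P2 ⊕ 0xE0 = 0xD1; E(K, 0xD1) = 0x80.
C3: P3 ⊕ 0x80 = 0x23; E(K, 0x23) = 0xD2.
C4: P4 ⊕ 0xD2 = 0x24; E(K, 0x24) = 0xD3.

C0 = 0xF4, C1 = 0xE0, C2 = 0x80, C3 = 0xD2, C4 = 0xD3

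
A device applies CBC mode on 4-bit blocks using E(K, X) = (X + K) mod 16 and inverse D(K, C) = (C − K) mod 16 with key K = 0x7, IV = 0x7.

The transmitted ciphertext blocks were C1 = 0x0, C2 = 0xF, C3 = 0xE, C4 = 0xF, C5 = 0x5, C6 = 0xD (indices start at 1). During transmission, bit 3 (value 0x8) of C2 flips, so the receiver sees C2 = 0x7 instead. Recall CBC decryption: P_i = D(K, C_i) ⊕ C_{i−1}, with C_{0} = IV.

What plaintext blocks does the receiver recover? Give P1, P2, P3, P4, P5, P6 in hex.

P1 = 0xE, P2 = 0x0, P3 = 0x0, P4 = 0x6, P5 = 0x1, P6 = 0x3

Only C2 changed, to 0x7. In CBC, a change in C_i garbles P_i and flips the same bit in P_{i+1}. Decrypting the received ciphertext:
P1: D(K, 0x0) = 0x9; 0x9 ⊕ 0x7 = 0xE.
P2: D(K, 0x7) = 0x0; 0x0 ⊕ 0x0 = 0x0.
P3: D(K, 0xE) = 0x7; 0x7 ⊕ 0x7 = 0x0.
P4: D(K, 0xF) = 0x8; 0x8 ⊕ 0xE = 0x6.
P5: D(K, 0x5) = 0xE; 0xE ⊕ 0xF = 0x1.
P6: D(K, 0xD) = 0x6; 0x6 ⊕ 0x5 = 0x3.
Blocks that differ from the original plaintext: P2, P3.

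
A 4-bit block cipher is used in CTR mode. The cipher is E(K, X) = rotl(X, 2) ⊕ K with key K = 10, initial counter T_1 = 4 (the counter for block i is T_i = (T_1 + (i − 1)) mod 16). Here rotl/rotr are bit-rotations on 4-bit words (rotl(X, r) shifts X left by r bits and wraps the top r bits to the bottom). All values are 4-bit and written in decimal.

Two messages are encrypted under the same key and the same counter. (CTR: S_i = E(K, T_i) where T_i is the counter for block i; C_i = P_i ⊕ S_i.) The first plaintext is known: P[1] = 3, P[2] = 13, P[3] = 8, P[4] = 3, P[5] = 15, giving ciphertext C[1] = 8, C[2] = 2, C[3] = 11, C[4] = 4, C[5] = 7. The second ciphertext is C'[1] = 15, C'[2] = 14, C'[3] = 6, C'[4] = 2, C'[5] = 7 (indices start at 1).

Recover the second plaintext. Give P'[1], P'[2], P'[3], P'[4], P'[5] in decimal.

P'[1] = 4, P'[2] = 1, P'[3] = 5, P'[4] = 5, P'[5] = 15

In CTR with a reused counter, both messages share the same keystream S_i, so C_i ⊕ C'_i = P_i ⊕ P'_i and thus P'_i = P_i ⊕ C_i ⊕ C'_i.
P'[1]: 3 ⊕ 8 ⊕ 15 = 4.
P'[2]: 13 ⊕ 2 ⊕ 14 = 1.
P'[3]: 8 ⊕ 11 ⊕ 6 = 5.
P'[4]: 3 ⊕ 4 ⊕ 2 = 5.
P'[5]: 15 ⊕ 7 ⊕ 7 = 15.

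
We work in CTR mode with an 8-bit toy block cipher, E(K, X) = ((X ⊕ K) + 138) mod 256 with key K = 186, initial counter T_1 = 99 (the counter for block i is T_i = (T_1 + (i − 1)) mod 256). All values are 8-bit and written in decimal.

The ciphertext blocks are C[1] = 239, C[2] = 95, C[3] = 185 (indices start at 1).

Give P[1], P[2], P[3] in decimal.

P[1] = 140, P[2] = 55, P[3] = 208

CTR decryption: S_i = E(K, T_i) where T_i is the counter for block i; P_i = C_i ⊕ S_i.
P[1]: T = 99, S = E(K, T) = 99; 239 ⊕ 99 = 140.
P[2]: T = 100, S = E(K, T) = 104; 95 ⊕ 104 = 55.
P[3]: T = 101, S = E(K, T) = 105; 185 ⊕ 105 = 208.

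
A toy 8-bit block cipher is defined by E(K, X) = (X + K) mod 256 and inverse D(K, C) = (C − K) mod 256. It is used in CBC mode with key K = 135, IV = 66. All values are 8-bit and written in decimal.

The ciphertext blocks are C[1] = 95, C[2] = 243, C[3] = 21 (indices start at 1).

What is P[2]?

P[2] = 51

CBC decryption: P_i = D(K, C_i) ⊕ C_{i−1}, with C_{0} = IV.
P[2]: D(K, 243) = 108; 108 ⊕ 95 = 51.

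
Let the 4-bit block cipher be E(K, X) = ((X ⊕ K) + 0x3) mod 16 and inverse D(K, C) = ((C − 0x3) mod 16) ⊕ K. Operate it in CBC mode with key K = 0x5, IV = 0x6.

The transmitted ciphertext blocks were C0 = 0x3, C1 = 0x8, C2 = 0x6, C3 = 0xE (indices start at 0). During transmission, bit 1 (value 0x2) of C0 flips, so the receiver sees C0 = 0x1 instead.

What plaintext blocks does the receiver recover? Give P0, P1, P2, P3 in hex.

P0 = 0xD, P1 = 0x1, P2 = 0xE, P3 = 0x8

CBC decryption: P_i = D(K, C_i) ⊕ C_{i−1}, with C_{−1} = IV.
Only C0 changed, to 0x1. In CBC, a change in C_i garbles P_i and flips the same bit in P_{i+1}. Decrypting the received ciphertext:
P0: D(K, 0x1) = 0xB; 0xB ⊕ 0x6 = 0xD.
P1: D(K, 0x8) = 0x0; 0x0 ⊕ 0x1 = 0x1.
P2: D(K, 0x6) = 0x6; 0x6 ⊕ 0x8 = 0xE.
P3: D(K, 0xE) = 0xE; 0xE ⊕ 0x6 = 0x8.
Blocks that differ from the original plaintext: P0, P1.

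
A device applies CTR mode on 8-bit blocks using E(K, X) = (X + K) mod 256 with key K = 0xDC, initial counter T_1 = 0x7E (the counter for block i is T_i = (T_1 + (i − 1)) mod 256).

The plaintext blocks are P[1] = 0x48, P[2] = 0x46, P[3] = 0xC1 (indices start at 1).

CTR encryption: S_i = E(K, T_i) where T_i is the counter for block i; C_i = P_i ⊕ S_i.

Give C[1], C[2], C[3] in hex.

C[1]: T = 0x7E, S = E(K, T) = 0x5A; 0x48 ⊕ 0x5A = 0x12.
C[2]: T = 0x7F, S = E(K, T) = 0x5B; 0x46 ⊕ 0x5B = 0x1D.
C[3]: T = 0x80, S = E(K, T) = 0x5C; 0xC1 ⊕ 0x5C = 0x9D.

C[1] = 0x12, C[2] = 0x1D, C[3] = 0x9D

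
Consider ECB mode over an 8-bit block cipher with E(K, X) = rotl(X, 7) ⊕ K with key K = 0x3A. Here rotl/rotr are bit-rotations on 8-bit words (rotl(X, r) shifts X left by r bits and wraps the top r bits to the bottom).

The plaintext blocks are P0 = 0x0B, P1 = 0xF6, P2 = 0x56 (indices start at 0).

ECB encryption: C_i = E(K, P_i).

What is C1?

C1: E(K, 0xF6) = 0x41.

C1 = 0x41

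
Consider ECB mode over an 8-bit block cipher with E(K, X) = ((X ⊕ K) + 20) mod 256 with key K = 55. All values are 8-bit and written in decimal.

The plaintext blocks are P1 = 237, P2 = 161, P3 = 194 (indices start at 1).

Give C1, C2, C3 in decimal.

ECB encryption: C_i = E(K, P_i).
C1: E(K, 237) = 238.
C2: E(K, 161) = 170.
C3: E(K, 194) = 9.

C1 = 238, C2 = 170, C3 = 9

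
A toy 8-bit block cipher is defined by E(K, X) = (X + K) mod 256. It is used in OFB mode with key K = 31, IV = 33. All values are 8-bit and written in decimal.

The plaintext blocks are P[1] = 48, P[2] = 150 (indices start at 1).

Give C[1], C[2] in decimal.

C[1] = 112, C[2] = 201

OFB encryption: S_i = E(K, S_{i−1}) with S_{0} = IV; C_i = P_i ⊕ S_i.
C[1]: S = E(K, 33) = 64; 48 ⊕ 64 = 112.
C[2]: S = E(K, 64) = 95; 150 ⊕ 95 = 201.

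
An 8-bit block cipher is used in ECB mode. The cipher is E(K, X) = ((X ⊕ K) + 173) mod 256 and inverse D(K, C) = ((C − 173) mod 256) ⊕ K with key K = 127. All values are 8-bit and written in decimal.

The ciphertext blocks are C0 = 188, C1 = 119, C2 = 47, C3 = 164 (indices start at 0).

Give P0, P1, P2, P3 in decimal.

ECB decryption: P_i = D(K, C_i).
P0: D(K, 188) = 112.
P1: D(K, 119) = 181.
P2: D(K, 47) = 253.
P3: D(K, 164) = 136.

P0 = 112, P1 = 181, P2 = 253, P3 = 136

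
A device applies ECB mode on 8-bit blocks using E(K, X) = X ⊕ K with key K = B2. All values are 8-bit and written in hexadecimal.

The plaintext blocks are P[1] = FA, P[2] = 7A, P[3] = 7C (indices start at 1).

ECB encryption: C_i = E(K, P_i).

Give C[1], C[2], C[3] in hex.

C[1]: E(K, FA) = 48.
C[2]: E(K, 7A) = C8.
C[3]: E(K, 7C) = CE.

C[1] = 48, C[2] = C8, C[3] = CE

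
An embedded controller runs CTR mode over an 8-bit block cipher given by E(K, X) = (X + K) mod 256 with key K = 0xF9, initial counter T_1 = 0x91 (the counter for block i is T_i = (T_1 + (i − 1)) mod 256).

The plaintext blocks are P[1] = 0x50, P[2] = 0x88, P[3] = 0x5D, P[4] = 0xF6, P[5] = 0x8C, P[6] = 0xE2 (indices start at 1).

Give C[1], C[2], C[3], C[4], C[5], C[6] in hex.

CTR encryption: S_i = E(K, T_i) where T_i is the counter for block i; C_i = P_i ⊕ S_i.
C[1]: T = 0x91, S = E(K, T) = 0x8A; 0x50 ⊕ 0x8A = 0xDA.
C[2]: T = 0x92, S = E(K, T) = 0x8B; 0x88 ⊕ 0x8B = 0x03.
C[3]: T = 0x93, S = E(K, T) = 0x8C; 0x5D ⊕ 0x8C = 0xD1.
C[4]: T = 0x94, S = E(K, T) = 0x8D; 0xF6 ⊕ 0x8D = 0x7B.
C[5]: T = 0x95, S = E(K, T) = 0x8E; 0x8C ⊕ 0x8E = 0x02.
C[6]: T = 0x96, S = E(K, T) = 0x8F; 0xE2 ⊕ 0x8F = 0x6D.

C[1] = 0xDA, C[2] = 0x03, C[3] = 0xD1, C[4] = 0x7B, C[5] = 0x02, C[6] = 0x6D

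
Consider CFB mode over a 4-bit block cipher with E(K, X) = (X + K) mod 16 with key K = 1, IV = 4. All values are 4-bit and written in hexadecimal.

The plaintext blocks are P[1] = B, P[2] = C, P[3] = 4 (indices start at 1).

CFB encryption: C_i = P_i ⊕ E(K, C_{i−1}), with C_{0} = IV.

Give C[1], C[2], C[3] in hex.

C[1] = E, C[2] = 3, C[3] = 0

C[1]: E(K, 4) = 5; B ⊕ 5 = E.
C[2]: E(K, E) = F; C ⊕ F = 3.
C[3]: E(K, 3) = 4; 4 ⊕ 4 = 0.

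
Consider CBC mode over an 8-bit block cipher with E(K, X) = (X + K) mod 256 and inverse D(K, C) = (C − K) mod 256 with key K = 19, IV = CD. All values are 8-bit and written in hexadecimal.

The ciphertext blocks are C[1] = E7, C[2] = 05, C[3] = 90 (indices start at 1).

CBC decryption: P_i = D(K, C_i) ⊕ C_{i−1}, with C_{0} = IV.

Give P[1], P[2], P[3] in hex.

P[1]: D(K, E7) = CE; CE ⊕ CD = 03.
P[2]: D(K, 05) = EC; EC ⊕ E7 = 0B.
P[3]: D(K, 90) = 77; 77 ⊕ 05 = 72.

P[1] = 03, P[2] = 0B, P[3] = 72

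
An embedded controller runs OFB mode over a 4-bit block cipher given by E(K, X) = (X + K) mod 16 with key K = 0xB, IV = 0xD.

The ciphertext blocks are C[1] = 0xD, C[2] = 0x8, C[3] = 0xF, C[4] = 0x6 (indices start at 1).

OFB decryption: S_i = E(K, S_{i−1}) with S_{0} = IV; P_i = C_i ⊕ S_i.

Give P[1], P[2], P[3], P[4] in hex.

P[1] = 0x5, P[2] = 0xB, P[3] = 0x1, P[4] = 0xF

P[1]: S = E(K, 0xD) = 0x8; 0xD ⊕ 0x8 = 0x5.
P[2]: S = E(K, 0x8) = 0x3; 0x8 ⊕ 0x3 = 0xB.
P[3]: S = E(K, 0x3) = 0xE; 0xF ⊕ 0xE = 0x1.
P[4]: S = E(K, 0xE) = 0x9; 0x6 ⊕ 0x9 = 0xF.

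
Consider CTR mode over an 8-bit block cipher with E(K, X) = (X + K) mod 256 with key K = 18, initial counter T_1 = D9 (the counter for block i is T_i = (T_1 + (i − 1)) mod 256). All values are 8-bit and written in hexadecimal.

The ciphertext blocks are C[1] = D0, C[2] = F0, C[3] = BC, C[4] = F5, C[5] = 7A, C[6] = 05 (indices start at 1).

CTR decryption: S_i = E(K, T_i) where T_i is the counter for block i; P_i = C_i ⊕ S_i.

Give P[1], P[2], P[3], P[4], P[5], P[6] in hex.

P[1]: T = D9, S = E(K, T) = F1; D0 ⊕ F1 = 21.
P[2]: T = DA, S = E(K, T) = F2; F0 ⊕ F2 = 02.
P[3]: T = DB, S = E(K, T) = F3; BC ⊕ F3 = 4F.
P[4]: T = DC, S = E(K, T) = F4; F5 ⊕ F4 = 01.
P[5]: T = DD, S = E(K, T) = F5; 7A ⊕ F5 = 8F.
P[6]: T = DE, S = E(K, T) = F6; 05 ⊕ F6 = F3.

P[1] = 21, P[2] = 02, P[3] = 4F, P[4] = 01, P[5] = 8F, P[6] = F3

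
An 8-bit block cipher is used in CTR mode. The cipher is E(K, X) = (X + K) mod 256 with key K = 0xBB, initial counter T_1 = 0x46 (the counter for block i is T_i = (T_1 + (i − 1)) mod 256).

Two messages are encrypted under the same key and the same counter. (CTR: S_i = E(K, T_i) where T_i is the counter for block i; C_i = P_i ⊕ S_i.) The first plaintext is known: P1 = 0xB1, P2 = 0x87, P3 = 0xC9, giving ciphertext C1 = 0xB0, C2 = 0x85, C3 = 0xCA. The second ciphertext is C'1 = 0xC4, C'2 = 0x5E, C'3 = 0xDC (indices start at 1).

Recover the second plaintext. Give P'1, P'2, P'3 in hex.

In CTR with a reused counter, both messages share the same keystream S_i, so C_i ⊕ C'_i = P_i ⊕ P'_i and thus P'_i = P_i ⊕ C_i ⊕ C'_i.
P'1: 0xB1 ⊕ 0xB0 ⊕ 0xC4 = 0xC5.
P'2: 0x87 ⊕ 0x85 ⊕ 0x5E = 0x5C.
P'3: 0xC9 ⊕ 0xCA ⊕ 0xDC = 0xDF.

P'1 = 0xC5, P'2 = 0x5C, P'3 = 0xDF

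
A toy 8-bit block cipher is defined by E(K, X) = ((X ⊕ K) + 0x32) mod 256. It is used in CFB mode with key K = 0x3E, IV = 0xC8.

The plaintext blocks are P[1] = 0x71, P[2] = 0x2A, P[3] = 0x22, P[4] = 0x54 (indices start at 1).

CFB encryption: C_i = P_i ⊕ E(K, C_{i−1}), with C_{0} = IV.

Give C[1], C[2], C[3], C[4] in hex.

C[1]: E(K, 0xC8) = 0x28; 0x71 ⊕ 0x28 = 0x59.
C[2]: E(K, 0x59) = 0x99; 0x2A ⊕ 0x99 = 0xB3.
C[3]: E(K, 0xB3) = 0xBF; 0x22 ⊕ 0xBF = 0x9D.
C[4]: E(K, 0x9D) = 0xD5; 0x54 ⊕ 0xD5 = 0x81.

C[1] = 0x59, C[2] = 0xB3, C[3] = 0x9D, C[4] = 0x81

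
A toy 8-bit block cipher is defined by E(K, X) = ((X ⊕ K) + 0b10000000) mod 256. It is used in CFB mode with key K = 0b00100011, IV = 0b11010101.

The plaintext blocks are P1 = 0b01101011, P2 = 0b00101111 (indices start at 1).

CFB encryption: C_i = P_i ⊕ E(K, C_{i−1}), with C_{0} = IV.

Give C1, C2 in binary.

C1 = 0b00011101, C2 = 0b10010001

C1: E(K, 0b11010101) = 0b01110110; 0b01101011 ⊕ 0b01110110 = 0b00011101.
C2: E(K, 0b00011101) = 0b10111110; 0b00101111 ⊕ 0b10111110 = 0b10010001.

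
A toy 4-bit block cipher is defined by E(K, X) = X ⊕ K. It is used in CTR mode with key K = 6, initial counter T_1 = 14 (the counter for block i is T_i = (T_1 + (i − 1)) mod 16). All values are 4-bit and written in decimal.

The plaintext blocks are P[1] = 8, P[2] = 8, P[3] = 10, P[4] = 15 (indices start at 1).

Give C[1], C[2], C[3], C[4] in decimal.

C[1] = 0, C[2] = 1, C[3] = 12, C[4] = 8

CTR encryption: S_i = E(K, T_i) where T_i is the counter for block i; C_i = P_i ⊕ S_i.
C[1]: T = 14, S = E(K, T) = 8; 8 ⊕ 8 = 0.
C[2]: T = 15, S = E(K, T) = 9; 8 ⊕ 9 = 1.
C[3]: T = 0, S = E(K, T) = 6; 10 ⊕ 6 = 12.
C[4]: T = 1, S = E(K, T) = 7; 15 ⊕ 7 = 8.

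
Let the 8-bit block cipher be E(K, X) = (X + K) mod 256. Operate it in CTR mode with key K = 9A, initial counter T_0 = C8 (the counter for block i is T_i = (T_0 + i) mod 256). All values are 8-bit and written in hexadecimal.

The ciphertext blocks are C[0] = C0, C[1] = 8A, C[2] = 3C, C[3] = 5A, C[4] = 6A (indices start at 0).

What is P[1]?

P[1] = E9

CTR decryption: S_i = E(K, T_i) where T_i is the counter for block i; P_i = C_i ⊕ S_i.
P[1]: T = C9, S = E(K, T) = 63; 8A ⊕ 63 = E9.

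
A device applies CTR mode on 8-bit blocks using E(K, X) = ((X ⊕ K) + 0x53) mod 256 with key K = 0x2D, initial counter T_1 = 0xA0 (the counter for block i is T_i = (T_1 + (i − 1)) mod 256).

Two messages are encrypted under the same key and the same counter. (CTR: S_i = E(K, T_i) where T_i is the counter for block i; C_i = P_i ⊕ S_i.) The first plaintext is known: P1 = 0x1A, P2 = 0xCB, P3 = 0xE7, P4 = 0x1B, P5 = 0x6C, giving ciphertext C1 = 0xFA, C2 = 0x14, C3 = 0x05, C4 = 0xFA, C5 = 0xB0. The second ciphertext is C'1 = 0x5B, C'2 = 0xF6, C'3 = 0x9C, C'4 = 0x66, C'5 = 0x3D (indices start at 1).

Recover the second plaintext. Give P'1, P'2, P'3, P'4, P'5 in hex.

P'1 = 0xBB, P'2 = 0x29, P'3 = 0x7E, P'4 = 0x87, P'5 = 0xE1

In CTR with a reused counter, both messages share the same keystream S_i, so C_i ⊕ C'_i = P_i ⊕ P'_i and thus P'_i = P_i ⊕ C_i ⊕ C'_i.
P'1: 0x1A ⊕ 0xFA ⊕ 0x5B = 0xBB.
P'2: 0xCB ⊕ 0x14 ⊕ 0xF6 = 0x29.
P'3: 0xE7 ⊕ 0x05 ⊕ 0x9C = 0x7E.
P'4: 0x1B ⊕ 0xFA ⊕ 0x66 = 0x87.
P'5: 0x6C ⊕ 0xB0 ⊕ 0x3D = 0xE1.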